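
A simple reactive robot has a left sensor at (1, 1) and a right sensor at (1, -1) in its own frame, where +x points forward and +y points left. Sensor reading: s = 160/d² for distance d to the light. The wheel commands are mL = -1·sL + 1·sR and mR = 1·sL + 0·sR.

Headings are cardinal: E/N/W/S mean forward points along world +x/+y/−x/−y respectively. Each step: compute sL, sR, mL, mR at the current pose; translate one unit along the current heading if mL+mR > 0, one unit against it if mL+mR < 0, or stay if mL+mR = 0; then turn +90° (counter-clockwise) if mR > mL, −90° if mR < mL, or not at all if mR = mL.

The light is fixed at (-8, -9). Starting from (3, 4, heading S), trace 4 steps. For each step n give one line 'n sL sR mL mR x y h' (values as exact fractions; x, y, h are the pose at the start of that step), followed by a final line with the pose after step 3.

0 5/9 40/61 55/549 5/9 3 4 S
1 160/313 32/53 1536/16589 160/313 3 3 E
2 16/29 80/169 -384/4901 16/29 4 3 N
3 32/53 160/317 -1664/16801 32/53 4 4 W
final 3 4 S

n=0: pose=(3,4,S); sL=5/9, sR=40/61; mL=55/549, mR=5/9; mL+mR=40/61 → advance +1; mR−mL=250/549 → turn +1·90°
n=1: pose=(3,3,E); sL=160/313, sR=32/53; mL=1536/16589, mR=160/313; mL+mR=32/53 → advance +1; mR−mL=6944/16589 → turn +1·90°
n=2: pose=(4,3,N); sL=16/29, sR=80/169; mL=-384/4901, mR=16/29; mL+mR=80/169 → advance +1; mR−mL=3088/4901 → turn +1·90°
n=3: pose=(4,4,W); sL=32/53, sR=160/317; mL=-1664/16801, mR=32/53; mL+mR=160/317 → advance +1; mR−mL=11808/16801 → turn +1·90°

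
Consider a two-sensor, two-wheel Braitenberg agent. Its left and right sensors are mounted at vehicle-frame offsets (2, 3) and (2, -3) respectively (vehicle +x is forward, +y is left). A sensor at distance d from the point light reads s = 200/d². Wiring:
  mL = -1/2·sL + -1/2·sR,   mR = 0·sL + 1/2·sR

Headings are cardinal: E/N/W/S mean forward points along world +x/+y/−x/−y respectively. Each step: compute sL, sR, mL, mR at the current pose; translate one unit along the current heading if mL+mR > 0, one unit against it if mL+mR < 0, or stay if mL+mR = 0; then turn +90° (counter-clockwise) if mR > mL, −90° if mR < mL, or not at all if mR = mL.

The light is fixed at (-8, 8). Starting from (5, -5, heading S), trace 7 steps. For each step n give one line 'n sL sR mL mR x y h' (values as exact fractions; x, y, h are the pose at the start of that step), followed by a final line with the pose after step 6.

0 200/481 8/13 -248/481 4/13 5 -5 S
1 100/153 4/9 -28/51 2/9 5 -4 E
2 200/181 8/13 -2024/2353 4/13 4 -4 N
3 50/89 1 -139/178 1/2 4 -5 W
4 200/481 8/13 -248/481 4/13 5 -5 S
5 100/153 4/9 -28/51 2/9 5 -4 E
6 200/181 8/13 -2024/2353 4/13 4 -4 N
final 4 -5 W

n=0: pose=(5,-5,S); sL=200/481, sR=8/13; mL=-248/481, mR=4/13; mL+mR=-100/481 → advance -1; mR−mL=396/481 → turn +1·90°
n=1: pose=(5,-4,E); sL=100/153, sR=4/9; mL=-28/51, mR=2/9; mL+mR=-50/153 → advance -1; mR−mL=118/153 → turn +1·90°
n=2: pose=(4,-4,N); sL=200/181, sR=8/13; mL=-2024/2353, mR=4/13; mL+mR=-100/181 → advance -1; mR−mL=2748/2353 → turn +1·90°
n=3: pose=(4,-5,W); sL=50/89, sR=1; mL=-139/178, mR=1/2; mL+mR=-25/89 → advance -1; mR−mL=114/89 → turn +1·90°
n=4: pose=(5,-5,S); sL=200/481, sR=8/13; mL=-248/481, mR=4/13; mL+mR=-100/481 → advance -1; mR−mL=396/481 → turn +1·90°
n=5: pose=(5,-4,E); sL=100/153, sR=4/9; mL=-28/51, mR=2/9; mL+mR=-50/153 → advance -1; mR−mL=118/153 → turn +1·90°
n=6: pose=(4,-4,N); sL=200/181, sR=8/13; mL=-2024/2353, mR=4/13; mL+mR=-100/181 → advance -1; mR−mL=2748/2353 → turn +1·90°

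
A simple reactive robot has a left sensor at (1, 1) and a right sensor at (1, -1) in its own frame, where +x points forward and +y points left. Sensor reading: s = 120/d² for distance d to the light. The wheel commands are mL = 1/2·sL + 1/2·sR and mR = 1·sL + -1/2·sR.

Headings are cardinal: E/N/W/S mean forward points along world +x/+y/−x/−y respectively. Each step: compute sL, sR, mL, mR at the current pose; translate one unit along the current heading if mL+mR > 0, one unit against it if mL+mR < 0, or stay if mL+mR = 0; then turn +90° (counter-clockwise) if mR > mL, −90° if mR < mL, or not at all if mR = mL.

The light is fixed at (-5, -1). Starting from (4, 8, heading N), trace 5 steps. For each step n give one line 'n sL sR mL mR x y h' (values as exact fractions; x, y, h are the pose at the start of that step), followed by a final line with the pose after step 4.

n=0: pose=(4,8,N); sL=30/41, sR=3/5; mL=273/410, mR=177/410; mL+mR=45/41 → advance +1; mR−mL=-48/205 → turn -1·90°
n=1: pose=(4,9,E); sL=120/221, sR=120/181; mL=24120/40001, mR=8460/40001; mL+mR=180/221 → advance +1; mR−mL=-15660/40001 → turn -1·90°
n=2: pose=(5,9,S); sL=60/101, sR=20/27; mL=1820/2727, mR=610/2727; mL+mR=90/101 → advance +1; mR−mL=-1210/2727 → turn -1·90°
n=3: pose=(5,8,W); sL=24/29, sR=120/181; mL=3912/5249, mR=2604/5249; mL+mR=36/29 → advance +1; mR−mL=-1308/5249 → turn -1·90°
n=4: pose=(4,8,N); sL=30/41, sR=3/5; mL=273/410, mR=177/410; mL+mR=45/41 → advance +1; mR−mL=-48/205 → turn -1·90°

0 30/41 3/5 273/410 177/410 4 8 N
1 120/221 120/181 24120/40001 8460/40001 4 9 E
2 60/101 20/27 1820/2727 610/2727 5 9 S
3 24/29 120/181 3912/5249 2604/5249 5 8 W
4 30/41 3/5 273/410 177/410 4 8 N
final 4 9 E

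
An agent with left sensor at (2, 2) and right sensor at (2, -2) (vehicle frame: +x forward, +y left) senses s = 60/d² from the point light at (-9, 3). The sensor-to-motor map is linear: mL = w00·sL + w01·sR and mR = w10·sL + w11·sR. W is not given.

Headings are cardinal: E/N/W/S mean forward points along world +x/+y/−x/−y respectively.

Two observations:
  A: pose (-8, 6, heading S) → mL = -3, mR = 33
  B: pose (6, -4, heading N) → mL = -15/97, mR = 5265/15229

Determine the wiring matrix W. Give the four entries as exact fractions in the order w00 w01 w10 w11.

-1/2 0 1/2 1

obs A: pose=(-8,6,S) → sL=6, sR=30, mL=-3, mR=33
obs B: pose=(6,-4,N) → sL=30/97, sR=30/157, mL=-15/97, mR=5265/15229
sensor matrix S = [[6, 30], [30/97, 30/157]]; det S = -123840/15229
solve [mL_A; mL_B] = S·[w00; w01] and [mR_A; mR_B] = S·[w10; w11]:
  w00 = -1/2, w01 = 0, w10 = 1/2, w11 = 1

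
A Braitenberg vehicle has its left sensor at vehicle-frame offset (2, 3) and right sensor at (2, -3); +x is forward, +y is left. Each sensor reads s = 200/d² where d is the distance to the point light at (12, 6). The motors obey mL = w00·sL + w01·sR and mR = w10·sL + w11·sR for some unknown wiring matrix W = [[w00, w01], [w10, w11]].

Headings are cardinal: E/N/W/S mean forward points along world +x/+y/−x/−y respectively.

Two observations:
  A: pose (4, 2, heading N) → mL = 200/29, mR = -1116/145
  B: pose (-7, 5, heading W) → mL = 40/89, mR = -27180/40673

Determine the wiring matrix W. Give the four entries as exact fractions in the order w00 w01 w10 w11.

obs A: pose=(4,2,N) → sL=8/5, sR=200/29, mL=200/29, mR=-1116/145
obs B: pose=(-7,5,W) → sL=200/457, sR=40/89, mL=40/89, mR=-27180/40673
sensor matrix S = [[8/5, 200/29], [200/457, 40/89]]; det S = -2711808/1179517
solve [mL_A; mL_B] = S·[w00; w01] and [mR_A; mR_B] = S·[w10; w11]:
  w00 = 0, w01 = 1, w10 = -1/2, w11 = -1

0 1 -1/2 -1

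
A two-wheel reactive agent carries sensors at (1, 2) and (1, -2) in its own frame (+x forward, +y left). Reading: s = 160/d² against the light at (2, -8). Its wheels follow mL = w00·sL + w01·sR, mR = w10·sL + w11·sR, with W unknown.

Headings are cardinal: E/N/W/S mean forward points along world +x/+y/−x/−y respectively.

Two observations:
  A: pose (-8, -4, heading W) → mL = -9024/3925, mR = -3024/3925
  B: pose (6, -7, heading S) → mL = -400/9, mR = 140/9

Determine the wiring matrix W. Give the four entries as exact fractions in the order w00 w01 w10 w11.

obs A: pose=(-8,-4,W) → sL=32/25, sR=160/157, mL=-9024/3925, mR=-3024/3925
obs B: pose=(6,-7,S) → sL=40/9, sR=40, mL=-400/9, mR=140/9
sensor matrix S = [[32/25, 160/157], [40/9, 40]]; det S = 329728/7065
solve [mL_A; mL_B] = S·[w00; w01] and [mR_A; mR_B] = S·[w10; w11]:
  w00 = -1, w01 = -1, w10 = -1, w11 = 1/2

-1 -1 -1 1/2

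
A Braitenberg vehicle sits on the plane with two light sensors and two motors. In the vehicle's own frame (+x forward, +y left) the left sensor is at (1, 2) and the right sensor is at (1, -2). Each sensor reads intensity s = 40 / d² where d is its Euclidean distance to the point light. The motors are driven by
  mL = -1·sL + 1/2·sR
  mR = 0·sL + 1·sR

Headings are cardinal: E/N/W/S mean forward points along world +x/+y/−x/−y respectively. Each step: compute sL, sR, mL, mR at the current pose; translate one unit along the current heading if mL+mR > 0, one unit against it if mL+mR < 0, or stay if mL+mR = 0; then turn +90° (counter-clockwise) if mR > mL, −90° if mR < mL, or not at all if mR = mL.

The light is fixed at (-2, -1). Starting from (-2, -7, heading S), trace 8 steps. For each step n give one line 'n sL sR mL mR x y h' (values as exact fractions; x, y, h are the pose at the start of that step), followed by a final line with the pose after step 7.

0 40/53 40/53 -20/53 40/53 -2 -7 S
1 20/13 20/41 -690/533 20/41 -2 -8 E
2 8/9 40/37 -116/333 40/37 -3 -8 N
3 10/17 2 7/17 2 -3 -7 W
4 40/49 8/13 -324/637 8/13 -4 -7 S
5 20/13 20/41 -690/533 20/41 -4 -8 E
6 40/61 40/37 -260/2257 40/37 -5 -8 N
7 1/2 5/4 1/8 5/4 -5 -7 W
final -6 -7 S

n=0: pose=(-2,-7,S); sL=40/53, sR=40/53; mL=-20/53, mR=40/53; mL+mR=20/53 → advance +1; mR−mL=60/53 → turn +1·90°
n=1: pose=(-2,-8,E); sL=20/13, sR=20/41; mL=-690/533, mR=20/41; mL+mR=-430/533 → advance -1; mR−mL=950/533 → turn +1·90°
n=2: pose=(-3,-8,N); sL=8/9, sR=40/37; mL=-116/333, mR=40/37; mL+mR=244/333 → advance +1; mR−mL=476/333 → turn +1·90°
n=3: pose=(-3,-7,W); sL=10/17, sR=2; mL=7/17, mR=2; mL+mR=41/17 → advance +1; mR−mL=27/17 → turn +1·90°
n=4: pose=(-4,-7,S); sL=40/49, sR=8/13; mL=-324/637, mR=8/13; mL+mR=68/637 → advance +1; mR−mL=716/637 → turn +1·90°
n=5: pose=(-4,-8,E); sL=20/13, sR=20/41; mL=-690/533, mR=20/41; mL+mR=-430/533 → advance -1; mR−mL=950/533 → turn +1·90°
n=6: pose=(-5,-8,N); sL=40/61, sR=40/37; mL=-260/2257, mR=40/37; mL+mR=2180/2257 → advance +1; mR−mL=2700/2257 → turn +1·90°
n=7: pose=(-5,-7,W); sL=1/2, sR=5/4; mL=1/8, mR=5/4; mL+mR=11/8 → advance +1; mR−mL=9/8 → turn +1·90°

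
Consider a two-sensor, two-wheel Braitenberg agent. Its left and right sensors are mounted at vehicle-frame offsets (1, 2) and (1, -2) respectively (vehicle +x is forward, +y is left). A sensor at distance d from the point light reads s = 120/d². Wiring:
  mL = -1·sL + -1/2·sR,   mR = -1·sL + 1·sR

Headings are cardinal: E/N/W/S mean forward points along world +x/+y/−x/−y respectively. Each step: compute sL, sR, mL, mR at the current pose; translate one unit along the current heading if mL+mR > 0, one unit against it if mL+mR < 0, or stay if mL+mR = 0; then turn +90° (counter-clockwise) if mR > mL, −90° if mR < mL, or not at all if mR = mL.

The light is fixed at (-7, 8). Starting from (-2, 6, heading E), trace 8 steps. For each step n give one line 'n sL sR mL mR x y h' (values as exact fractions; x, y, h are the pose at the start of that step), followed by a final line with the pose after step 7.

n=0: pose=(-2,6,E); sL=10/3, sR=30/13; mL=-175/39, mR=-40/39; mL+mR=-215/39 → advance -1; mR−mL=45/13 → turn +1·90°
n=1: pose=(-3,6,N); sL=24, sR=120/37; mL=-948/37, mR=-768/37; mL+mR=-1716/37 → advance -1; mR−mL=180/37 → turn +1·90°
n=2: pose=(-3,5,W); sL=60/17, sR=12; mL=-162/17, mR=144/17; mL+mR=-18/17 → advance -1; mR−mL=18 → turn +1·90°
n=3: pose=(-2,5,S); sL=24/13, sR=24/5; mL=-276/65, mR=192/65; mL+mR=-84/65 → advance -1; mR−mL=36/5 → turn +1·90°
n=4: pose=(-2,6,E); sL=10/3, sR=30/13; mL=-175/39, mR=-40/39; mL+mR=-215/39 → advance -1; mR−mL=45/13 → turn +1·90°
n=5: pose=(-3,6,N); sL=24, sR=120/37; mL=-948/37, mR=-768/37; mL+mR=-1716/37 → advance -1; mR−mL=180/37 → turn +1·90°
n=6: pose=(-3,5,W); sL=60/17, sR=12; mL=-162/17, mR=144/17; mL+mR=-18/17 → advance -1; mR−mL=18 → turn +1·90°
n=7: pose=(-2,5,S); sL=24/13, sR=24/5; mL=-276/65, mR=192/65; mL+mR=-84/65 → advance -1; mR−mL=36/5 → turn +1·90°

0 10/3 30/13 -175/39 -40/39 -2 6 E
1 24 120/37 -948/37 -768/37 -3 6 N
2 60/17 12 -162/17 144/17 -3 5 W
3 24/13 24/5 -276/65 192/65 -2 5 S
4 10/3 30/13 -175/39 -40/39 -2 6 E
5 24 120/37 -948/37 -768/37 -3 6 N
6 60/17 12 -162/17 144/17 -3 5 W
7 24/13 24/5 -276/65 192/65 -2 5 S
final -2 6 E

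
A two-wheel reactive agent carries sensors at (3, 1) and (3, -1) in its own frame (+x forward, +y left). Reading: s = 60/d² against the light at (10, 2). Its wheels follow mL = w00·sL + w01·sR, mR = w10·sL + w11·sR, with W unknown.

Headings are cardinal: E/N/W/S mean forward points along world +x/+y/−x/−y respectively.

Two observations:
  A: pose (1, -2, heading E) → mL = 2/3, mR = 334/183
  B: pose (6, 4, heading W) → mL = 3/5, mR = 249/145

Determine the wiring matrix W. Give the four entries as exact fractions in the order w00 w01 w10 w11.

1/2 0 1 1/2

obs A: pose=(1,-2,E) → sL=4/3, sR=60/61, mL=2/3, mR=334/183
obs B: pose=(6,4,W) → sL=6/5, sR=30/29, mL=3/5, mR=249/145
sensor matrix S = [[4/3, 60/61], [6/5, 30/29]]; det S = 352/1769
solve [mL_A; mL_B] = S·[w00; w01] and [mR_A; mR_B] = S·[w10; w11]:
  w00 = 1/2, w01 = 0, w10 = 1, w11 = 1/2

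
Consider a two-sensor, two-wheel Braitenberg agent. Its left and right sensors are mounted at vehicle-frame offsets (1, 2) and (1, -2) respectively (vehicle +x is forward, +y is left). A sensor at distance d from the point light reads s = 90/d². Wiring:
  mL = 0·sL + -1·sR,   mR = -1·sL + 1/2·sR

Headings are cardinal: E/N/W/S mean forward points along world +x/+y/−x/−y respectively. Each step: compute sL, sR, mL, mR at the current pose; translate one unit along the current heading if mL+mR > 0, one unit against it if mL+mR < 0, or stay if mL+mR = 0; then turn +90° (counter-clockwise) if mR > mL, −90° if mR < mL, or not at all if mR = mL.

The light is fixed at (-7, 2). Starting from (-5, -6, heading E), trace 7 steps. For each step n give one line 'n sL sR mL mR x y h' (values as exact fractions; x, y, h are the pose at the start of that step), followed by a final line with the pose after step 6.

0 2 90/109 -90/109 -173/109 -5 -6 E
1 1 45/41 -45/41 -37/82 -6 -6 S
2 90/29 18/17 -18/17 -1269/493 -6 -5 E
3 45/34 45/34 -45/34 -45/68 -7 -5 S
4 90/17 18/13 -18/13 -1017/221 -7 -4 E
5 9/5 45/29 -45/29 -297/290 -8 -4 S
6 10 90/49 -90/49 -445/49 -8 -3 E
final -9 -3 S

n=0: pose=(-5,-6,E); sL=2, sR=90/109; mL=-90/109, mR=-173/109; mL+mR=-263/109 → advance -1; mR−mL=-83/109 → turn -1·90°
n=1: pose=(-6,-6,S); sL=1, sR=45/41; mL=-45/41, mR=-37/82; mL+mR=-127/82 → advance -1; mR−mL=53/82 → turn +1·90°
n=2: pose=(-6,-5,E); sL=90/29, sR=18/17; mL=-18/17, mR=-1269/493; mL+mR=-1791/493 → advance -1; mR−mL=-747/493 → turn -1·90°
n=3: pose=(-7,-5,S); sL=45/34, sR=45/34; mL=-45/34, mR=-45/68; mL+mR=-135/68 → advance -1; mR−mL=45/68 → turn +1·90°
n=4: pose=(-7,-4,E); sL=90/17, sR=18/13; mL=-18/13, mR=-1017/221; mL+mR=-1323/221 → advance -1; mR−mL=-711/221 → turn -1·90°
n=5: pose=(-8,-4,S); sL=9/5, sR=45/29; mL=-45/29, mR=-297/290; mL+mR=-747/290 → advance -1; mR−mL=153/290 → turn +1·90°
n=6: pose=(-8,-3,E); sL=10, sR=90/49; mL=-90/49, mR=-445/49; mL+mR=-535/49 → advance -1; mR−mL=-355/49 → turn -1·90°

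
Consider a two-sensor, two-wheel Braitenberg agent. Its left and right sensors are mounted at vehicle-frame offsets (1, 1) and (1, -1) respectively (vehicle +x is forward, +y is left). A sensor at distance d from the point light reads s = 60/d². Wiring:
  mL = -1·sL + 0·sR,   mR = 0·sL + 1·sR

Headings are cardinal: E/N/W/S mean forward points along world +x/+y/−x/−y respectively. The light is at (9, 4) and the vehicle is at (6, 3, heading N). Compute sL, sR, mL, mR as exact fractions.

left sensor world pos  = (5, 4); dL² = 16
right sensor world pos = (7, 4); dR² = 4
sL = 60/16 = 15/4
sR = 60/4 = 15
mL = -1·sL + 0·sR = -15/4
mR = 0·sL + 1·sR = 15

15/4 15 -15/4 15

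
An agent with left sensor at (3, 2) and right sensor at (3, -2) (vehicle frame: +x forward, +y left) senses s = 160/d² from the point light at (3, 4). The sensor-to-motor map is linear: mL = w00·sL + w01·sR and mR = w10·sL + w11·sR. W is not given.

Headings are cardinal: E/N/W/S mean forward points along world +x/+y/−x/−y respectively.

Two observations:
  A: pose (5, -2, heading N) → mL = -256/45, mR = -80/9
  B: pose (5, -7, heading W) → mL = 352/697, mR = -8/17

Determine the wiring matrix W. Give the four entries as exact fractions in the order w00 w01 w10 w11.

obs A: pose=(5,-2,N) → sL=160/9, sR=32/5, mL=-256/45, mR=-80/9
obs B: pose=(5,-7,W) → sL=16/17, sR=80/41, mL=352/697, mR=-8/17
sensor matrix S = [[160/9, 32/5], [16/17, 80/41]]; det S = 899072/31365
solve [mL_A; mL_B] = S·[w00; w01] and [mR_A; mR_B] = S·[w10; w11]:
  w00 = -1/2, w01 = 1/2, w10 = -1/2, w11 = 0

-1/2 1/2 -1/2 0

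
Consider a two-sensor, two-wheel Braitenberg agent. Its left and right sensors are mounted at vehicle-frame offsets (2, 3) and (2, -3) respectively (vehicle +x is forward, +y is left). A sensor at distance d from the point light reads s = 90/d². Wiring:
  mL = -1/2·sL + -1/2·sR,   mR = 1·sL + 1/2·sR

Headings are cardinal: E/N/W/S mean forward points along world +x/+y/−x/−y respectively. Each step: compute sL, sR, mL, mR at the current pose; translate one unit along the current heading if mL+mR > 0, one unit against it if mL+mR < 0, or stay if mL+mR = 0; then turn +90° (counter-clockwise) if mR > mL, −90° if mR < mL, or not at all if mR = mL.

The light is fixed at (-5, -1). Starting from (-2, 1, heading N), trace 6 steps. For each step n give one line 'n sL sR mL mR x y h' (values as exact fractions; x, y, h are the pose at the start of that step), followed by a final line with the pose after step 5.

0 45/8 45/26 -765/208 675/104 -2 1 N
1 90 90/37 -1710/37 3375/37 -2 2 W
2 45/13 45 -315/13 675/26 -3 2 S
3 90/41 90/17 -2610/697 3375/697 -3 1 E
4 45/8 45/26 -765/208 675/104 -2 1 N
5 90 90/37 -1710/37 3375/37 -2 2 W
final -3 2 S

n=0: pose=(-2,1,N); sL=45/8, sR=45/26; mL=-765/208, mR=675/104; mL+mR=45/16 → advance +1; mR−mL=2115/208 → turn +1·90°
n=1: pose=(-2,2,W); sL=90, sR=90/37; mL=-1710/37, mR=3375/37; mL+mR=45 → advance +1; mR−mL=5085/37 → turn +1·90°
n=2: pose=(-3,2,S); sL=45/13, sR=45; mL=-315/13, mR=675/26; mL+mR=45/26 → advance +1; mR−mL=1305/26 → turn +1·90°
n=3: pose=(-3,1,E); sL=90/41, sR=90/17; mL=-2610/697, mR=3375/697; mL+mR=45/41 → advance +1; mR−mL=5985/697 → turn +1·90°
n=4: pose=(-2,1,N); sL=45/8, sR=45/26; mL=-765/208, mR=675/104; mL+mR=45/16 → advance +1; mR−mL=2115/208 → turn +1·90°
n=5: pose=(-2,2,W); sL=90, sR=90/37; mL=-1710/37, mR=3375/37; mL+mR=45 → advance +1; mR−mL=5085/37 → turn +1·90°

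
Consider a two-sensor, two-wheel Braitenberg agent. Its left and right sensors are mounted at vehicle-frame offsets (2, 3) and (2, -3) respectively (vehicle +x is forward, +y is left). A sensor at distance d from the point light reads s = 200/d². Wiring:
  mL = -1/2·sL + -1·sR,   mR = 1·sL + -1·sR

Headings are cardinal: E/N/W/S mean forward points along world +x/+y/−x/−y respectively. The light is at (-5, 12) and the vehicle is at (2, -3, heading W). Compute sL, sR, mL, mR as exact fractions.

200/349 200/169 -86700/58981 -36000/58981

left sensor world pos  = (0, -6); dL² = 349
right sensor world pos = (0, 0); dR² = 169
sL = 200/349 = 200/349
sR = 200/169 = 200/169
mL = -1/2·sL + -1·sR = -86700/58981
mR = 1·sL + -1·sR = -36000/58981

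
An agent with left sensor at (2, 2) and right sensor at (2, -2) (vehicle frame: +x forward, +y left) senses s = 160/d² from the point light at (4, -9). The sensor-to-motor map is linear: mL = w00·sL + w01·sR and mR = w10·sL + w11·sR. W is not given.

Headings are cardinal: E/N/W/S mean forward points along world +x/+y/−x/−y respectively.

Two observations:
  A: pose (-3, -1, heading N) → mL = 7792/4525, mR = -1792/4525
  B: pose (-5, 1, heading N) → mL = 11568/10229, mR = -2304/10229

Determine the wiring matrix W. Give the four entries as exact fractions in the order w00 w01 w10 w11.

1/2 1 1 -1

obs A: pose=(-3,-1,N) → sL=160/181, sR=32/25, mL=7792/4525, mR=-1792/4525
obs B: pose=(-5,1,N) → sL=32/53, sR=160/193, mL=11568/10229, mR=-2304/10229
sensor matrix S = [[160/181, 32/25], [32/53, 160/193]]; det S = -1851392/46286225
solve [mL_A; mL_B] = S·[w00; w01] and [mR_A; mR_B] = S·[w10; w11]:
  w00 = 1/2, w01 = 1, w10 = 1, w11 = -1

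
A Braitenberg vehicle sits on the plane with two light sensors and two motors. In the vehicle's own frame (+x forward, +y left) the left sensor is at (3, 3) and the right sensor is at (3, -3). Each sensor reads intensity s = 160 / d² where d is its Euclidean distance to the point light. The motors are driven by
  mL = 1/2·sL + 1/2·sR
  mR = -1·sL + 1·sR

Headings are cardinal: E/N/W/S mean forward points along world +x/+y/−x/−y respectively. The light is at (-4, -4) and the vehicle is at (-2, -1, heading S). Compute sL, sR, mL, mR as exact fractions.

32/5 160 416/5 768/5

left sensor world pos  = (1, -4); dL² = 25
right sensor world pos = (-5, -4); dR² = 1
sL = 160/25 = 32/5
sR = 160/1 = 160
mL = 1/2·sL + 1/2·sR = 416/5
mR = -1·sL + 1·sR = 768/5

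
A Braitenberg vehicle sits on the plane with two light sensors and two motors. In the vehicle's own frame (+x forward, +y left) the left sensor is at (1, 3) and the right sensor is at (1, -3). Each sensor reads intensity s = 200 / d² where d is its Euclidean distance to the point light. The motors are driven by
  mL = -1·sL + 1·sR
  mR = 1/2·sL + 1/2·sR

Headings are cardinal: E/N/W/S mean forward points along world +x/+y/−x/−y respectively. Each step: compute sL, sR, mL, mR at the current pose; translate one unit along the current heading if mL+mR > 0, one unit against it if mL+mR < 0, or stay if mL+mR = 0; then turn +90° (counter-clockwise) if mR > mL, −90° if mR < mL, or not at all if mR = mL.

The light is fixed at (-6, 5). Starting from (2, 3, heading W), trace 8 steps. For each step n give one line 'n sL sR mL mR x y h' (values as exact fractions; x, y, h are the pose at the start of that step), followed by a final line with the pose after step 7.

n=0: pose=(2,3,W); sL=100/37, sR=4; mL=48/37, mR=124/37; mL+mR=172/37 → advance +1; mR−mL=76/37 → turn +1·90°
n=1: pose=(1,3,S); sL=200/109, sR=8; mL=672/109, mR=536/109; mL+mR=1208/109 → advance +1; mR−mL=-136/109 → turn -1·90°
n=2: pose=(1,2,W); sL=25/9, sR=50/9; mL=25/9, mR=25/6; mL+mR=125/18 → advance +1; mR−mL=25/18 → turn +1·90°
n=3: pose=(0,2,S); sL=200/97, sR=8; mL=576/97, mR=488/97; mL+mR=1064/97 → advance +1; mR−mL=-88/97 → turn -1·90°
n=4: pose=(0,1,W); sL=100/37, sR=100/13; mL=2400/481, mR=2500/481; mL+mR=4900/481 → advance +1; mR−mL=100/481 → turn +1·90°
n=5: pose=(-1,1,S); sL=200/89, sR=200/29; mL=12000/2581, mR=11800/2581; mL+mR=23800/2581 → advance +1; mR−mL=-200/2581 → turn -1·90°
n=6: pose=(-1,0,W); sL=5/2, sR=10; mL=15/2, mR=25/4; mL+mR=55/4 → advance +1; mR−mL=-5/4 → turn -1·90°
n=7: pose=(-2,0,N); sL=200/17, sR=40/13; mL=-1920/221, mR=1640/221; mL+mR=-280/221 → advance -1; mR−mL=3560/221 → turn +1·90°

0 100/37 4 48/37 124/37 2 3 W
1 200/109 8 672/109 536/109 1 3 S
2 25/9 50/9 25/9 25/6 1 2 W
3 200/97 8 576/97 488/97 0 2 S
4 100/37 100/13 2400/481 2500/481 0 1 W
5 200/89 200/29 12000/2581 11800/2581 -1 1 S
6 5/2 10 15/2 25/4 -1 0 W
7 200/17 40/13 -1920/221 1640/221 -2 0 N
final -2 -1 W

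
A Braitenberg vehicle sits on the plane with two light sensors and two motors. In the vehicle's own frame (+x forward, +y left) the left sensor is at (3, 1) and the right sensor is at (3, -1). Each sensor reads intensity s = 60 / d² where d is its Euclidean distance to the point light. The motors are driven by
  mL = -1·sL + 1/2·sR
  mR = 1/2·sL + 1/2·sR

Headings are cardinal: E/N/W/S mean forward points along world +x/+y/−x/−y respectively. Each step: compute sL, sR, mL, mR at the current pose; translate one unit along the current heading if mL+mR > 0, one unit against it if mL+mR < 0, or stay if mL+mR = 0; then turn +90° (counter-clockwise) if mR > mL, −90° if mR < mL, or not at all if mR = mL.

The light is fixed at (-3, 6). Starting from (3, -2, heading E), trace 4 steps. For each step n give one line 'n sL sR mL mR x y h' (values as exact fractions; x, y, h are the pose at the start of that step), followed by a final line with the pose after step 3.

n=0: pose=(3,-2,E); sL=6/13, sR=10/27; mL=-97/351, mR=146/351; mL+mR=49/351 → advance +1; mR−mL=9/13 → turn +1·90°
n=1: pose=(4,-2,N); sL=60/61, sR=60/89; mL=-3510/5429, mR=4500/5429; mL+mR=990/5429 → advance +1; mR−mL=90/61 → turn +1·90°
n=2: pose=(4,-1,W); sL=3/4, sR=15/13; mL=-9/52, mR=99/104; mL+mR=81/104 → advance +1; mR−mL=9/8 → turn +1·90°
n=3: pose=(3,-1,S); sL=60/149, sR=12/25; mL=-606/3725, mR=1644/3725; mL+mR=1038/3725 → advance +1; mR−mL=90/149 → turn +1·90°

0 6/13 10/27 -97/351 146/351 3 -2 E
1 60/61 60/89 -3510/5429 4500/5429 4 -2 N
2 3/4 15/13 -9/52 99/104 4 -1 W
3 60/149 12/25 -606/3725 1644/3725 3 -1 S
final 3 -2 E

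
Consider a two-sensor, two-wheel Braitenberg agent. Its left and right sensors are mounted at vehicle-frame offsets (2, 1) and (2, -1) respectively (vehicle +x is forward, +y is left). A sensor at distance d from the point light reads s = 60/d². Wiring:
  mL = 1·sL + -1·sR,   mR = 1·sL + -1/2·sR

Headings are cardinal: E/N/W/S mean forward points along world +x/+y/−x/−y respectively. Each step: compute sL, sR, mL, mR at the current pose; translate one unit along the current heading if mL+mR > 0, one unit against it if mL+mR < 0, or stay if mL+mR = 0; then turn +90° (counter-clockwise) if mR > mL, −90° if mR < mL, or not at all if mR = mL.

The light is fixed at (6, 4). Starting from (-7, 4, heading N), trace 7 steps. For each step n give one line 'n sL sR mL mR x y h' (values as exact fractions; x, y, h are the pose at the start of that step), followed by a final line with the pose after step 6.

n=0: pose=(-7,4,N); sL=3/10, sR=15/37; mL=-39/370, mR=18/185; mL+mR=-3/370 → advance -1; mR−mL=15/74 → turn +1·90°
n=1: pose=(-7,3,W); sL=60/229, sR=4/15; mL=-16/3435, mR=442/3435; mL+mR=142/1145 → advance +1; mR−mL=2/15 → turn +1·90°
n=2: pose=(-8,3,S); sL=30/89, sR=10/39; mL=280/3471, mR=725/3471; mL+mR=335/1157 → advance +1; mR−mL=5/39 → turn +1·90°
n=3: pose=(-8,2,E); sL=12/29, sR=20/51; mL=32/1479, mR=322/1479; mL+mR=118/493 → advance +1; mR−mL=10/51 → turn +1·90°
n=4: pose=(-7,2,N); sL=15/49, sR=5/12; mL=-65/588, mR=115/1176; mL+mR=-5/392 → advance -1; mR−mL=5/24 → turn +1·90°
n=5: pose=(-7,1,W); sL=60/241, sR=60/229; mL=-720/55189, mR=6510/55189; mL+mR=5790/55189 → advance +1; mR−mL=30/229 → turn +1·90°
n=6: pose=(-8,1,S); sL=30/97, sR=6/25; mL=168/2425, mR=459/2425; mL+mR=627/2425 → advance +1; mR−mL=3/25 → turn +1·90°

0 3/10 15/37 -39/370 18/185 -7 4 N
1 60/229 4/15 -16/3435 442/3435 -7 3 W
2 30/89 10/39 280/3471 725/3471 -8 3 S
3 12/29 20/51 32/1479 322/1479 -8 2 E
4 15/49 5/12 -65/588 115/1176 -7 2 N
5 60/241 60/229 -720/55189 6510/55189 -7 1 W
6 30/97 6/25 168/2425 459/2425 -8 1 S
final -8 0 E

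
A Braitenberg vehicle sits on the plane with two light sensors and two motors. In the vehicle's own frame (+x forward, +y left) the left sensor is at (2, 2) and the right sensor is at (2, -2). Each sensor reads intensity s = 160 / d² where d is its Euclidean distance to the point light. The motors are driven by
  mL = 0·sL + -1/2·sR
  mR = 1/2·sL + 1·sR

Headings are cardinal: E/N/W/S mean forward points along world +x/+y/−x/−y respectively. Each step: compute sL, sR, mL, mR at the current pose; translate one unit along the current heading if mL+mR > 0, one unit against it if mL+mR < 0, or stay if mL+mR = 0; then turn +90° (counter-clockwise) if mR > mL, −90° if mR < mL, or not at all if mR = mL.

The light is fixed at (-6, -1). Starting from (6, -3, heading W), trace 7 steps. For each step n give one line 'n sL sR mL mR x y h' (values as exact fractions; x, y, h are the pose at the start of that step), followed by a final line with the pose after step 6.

n=0: pose=(6,-3,W); sL=40/29, sR=8/5; mL=-4/5, mR=332/145; mL+mR=216/145 → advance +1; mR−mL=448/145 → turn +1·90°
n=1: pose=(5,-3,S); sL=32/37, sR=160/97; mL=-80/97, mR=7472/3589; mL+mR=4512/3589 → advance +1; mR−mL=10432/3589 → turn +1·90°
n=2: pose=(5,-4,E); sL=16/17, sR=80/97; mL=-40/97, mR=2136/1649; mL+mR=1456/1649 → advance +1; mR−mL=2816/1649 → turn +1·90°
n=3: pose=(6,-4,N); sL=160/101, sR=160/197; mL=-80/197, mR=31920/19897; mL+mR=23840/19897 → advance +1; mR−mL=40000/19897 → turn +1·90°
n=4: pose=(6,-3,W); sL=40/29, sR=8/5; mL=-4/5, mR=332/145; mL+mR=216/145 → advance +1; mR−mL=448/145 → turn +1·90°
n=5: pose=(5,-3,S); sL=32/37, sR=160/97; mL=-80/97, mR=7472/3589; mL+mR=4512/3589 → advance +1; mR−mL=10432/3589 → turn +1·90°
n=6: pose=(5,-4,E); sL=16/17, sR=80/97; mL=-40/97, mR=2136/1649; mL+mR=1456/1649 → advance +1; mR−mL=2816/1649 → turn +1·90°

0 40/29 8/5 -4/5 332/145 6 -3 W
1 32/37 160/97 -80/97 7472/3589 5 -3 S
2 16/17 80/97 -40/97 2136/1649 5 -4 E
3 160/101 160/197 -80/197 31920/19897 6 -4 N
4 40/29 8/5 -4/5 332/145 6 -3 W
5 32/37 160/97 -80/97 7472/3589 5 -3 S
6 16/17 80/97 -40/97 2136/1649 5 -4 E
final 6 -4 N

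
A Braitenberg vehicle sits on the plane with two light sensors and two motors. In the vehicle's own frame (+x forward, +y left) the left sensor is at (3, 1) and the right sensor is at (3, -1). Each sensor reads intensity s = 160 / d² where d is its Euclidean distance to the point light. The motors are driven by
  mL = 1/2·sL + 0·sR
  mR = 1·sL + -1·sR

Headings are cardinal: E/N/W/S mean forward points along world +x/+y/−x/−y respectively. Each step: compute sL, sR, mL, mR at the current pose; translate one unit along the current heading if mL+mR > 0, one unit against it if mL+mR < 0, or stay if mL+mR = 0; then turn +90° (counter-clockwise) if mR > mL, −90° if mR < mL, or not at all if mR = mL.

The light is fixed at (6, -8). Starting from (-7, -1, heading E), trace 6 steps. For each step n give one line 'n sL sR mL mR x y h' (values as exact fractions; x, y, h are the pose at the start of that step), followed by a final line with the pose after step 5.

0 40/41 20/17 20/41 -140/697 -7 -1 E
1 160/137 32/37 80/137 1536/5069 -6 -1 S
2 16/25 80/137 8/25 192/3425 -6 -2 W
3 160/277 32/45 80/277 -1664/12465 -7 -2 N
4 40/41 20/17 20/41 -140/697 -7 -1 E
5 160/137 32/37 80/137 1536/5069 -6 -1 S
final -6 -2 W

n=0: pose=(-7,-1,E); sL=40/41, sR=20/17; mL=20/41, mR=-140/697; mL+mR=200/697 → advance +1; mR−mL=-480/697 → turn -1·90°
n=1: pose=(-6,-1,S); sL=160/137, sR=32/37; mL=80/137, mR=1536/5069; mL+mR=4496/5069 → advance +1; mR−mL=-1424/5069 → turn -1·90°
n=2: pose=(-6,-2,W); sL=16/25, sR=80/137; mL=8/25, mR=192/3425; mL+mR=1288/3425 → advance +1; mR−mL=-904/3425 → turn -1·90°
n=3: pose=(-7,-2,N); sL=160/277, sR=32/45; mL=80/277, mR=-1664/12465; mL+mR=1936/12465 → advance +1; mR−mL=-5264/12465 → turn -1·90°
n=4: pose=(-7,-1,E); sL=40/41, sR=20/17; mL=20/41, mR=-140/697; mL+mR=200/697 → advance +1; mR−mL=-480/697 → turn -1·90°
n=5: pose=(-6,-1,S); sL=160/137, sR=32/37; mL=80/137, mR=1536/5069; mL+mR=4496/5069 → advance +1; mR−mL=-1424/5069 → turn -1·90°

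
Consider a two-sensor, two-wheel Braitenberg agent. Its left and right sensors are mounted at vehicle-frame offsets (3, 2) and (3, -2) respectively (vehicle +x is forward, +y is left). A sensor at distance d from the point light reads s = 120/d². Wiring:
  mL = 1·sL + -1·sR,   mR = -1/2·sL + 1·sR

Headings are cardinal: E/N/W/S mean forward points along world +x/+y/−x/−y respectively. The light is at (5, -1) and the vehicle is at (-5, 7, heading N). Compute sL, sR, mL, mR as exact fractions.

left sensor world pos  = (-7, 10); dL² = 265
right sensor world pos = (-3, 10); dR² = 185
sL = 120/265 = 24/53
sR = 120/185 = 24/37
mL = 1·sL + -1·sR = -384/1961
mR = -1/2·sL + 1·sR = 828/1961

24/53 24/37 -384/1961 828/1961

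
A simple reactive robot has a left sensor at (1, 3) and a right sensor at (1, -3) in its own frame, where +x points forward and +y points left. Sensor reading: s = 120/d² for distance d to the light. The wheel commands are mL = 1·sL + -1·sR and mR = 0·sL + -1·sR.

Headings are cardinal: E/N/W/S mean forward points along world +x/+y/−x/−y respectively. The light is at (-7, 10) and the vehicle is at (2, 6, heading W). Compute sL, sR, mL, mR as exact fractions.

left sensor world pos  = (1, 3); dL² = 113
right sensor world pos = (1, 9); dR² = 65
sL = 120/113 = 120/113
sR = 120/65 = 24/13
mL = 1·sL + -1·sR = -1152/1469
mR = 0·sL + -1·sR = -24/13

120/113 24/13 -1152/1469 -24/13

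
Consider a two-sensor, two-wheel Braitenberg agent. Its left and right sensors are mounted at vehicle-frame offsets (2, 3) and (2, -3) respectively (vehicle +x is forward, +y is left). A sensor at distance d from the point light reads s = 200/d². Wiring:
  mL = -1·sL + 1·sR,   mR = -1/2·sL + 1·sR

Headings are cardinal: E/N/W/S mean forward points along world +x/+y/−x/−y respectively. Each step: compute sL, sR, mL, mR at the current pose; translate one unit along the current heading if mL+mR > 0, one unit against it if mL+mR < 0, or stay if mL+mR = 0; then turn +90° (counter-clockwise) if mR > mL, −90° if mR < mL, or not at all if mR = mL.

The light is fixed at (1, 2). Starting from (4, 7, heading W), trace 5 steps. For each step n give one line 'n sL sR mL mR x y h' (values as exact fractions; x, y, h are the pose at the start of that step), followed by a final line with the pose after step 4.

n=0: pose=(4,7,W); sL=40, sR=40/13; mL=-480/13, mR=-220/13; mL+mR=-700/13 → advance -1; mR−mL=20 → turn +1·90°
n=1: pose=(5,7,S); sL=100/29, sR=20; mL=480/29, mR=530/29; mL+mR=1010/29 → advance +1; mR−mL=50/29 → turn +1·90°
n=2: pose=(5,6,E); sL=40/17, sR=200/37; mL=1920/629, mR=2660/629; mL+mR=4580/629 → advance +1; mR−mL=20/17 → turn +1·90°
n=3: pose=(6,6,N); sL=5, sR=2; mL=-3, mR=-1/2; mL+mR=-7/2 → advance -1; mR−mL=5/2 → turn +1·90°
n=4: pose=(6,5,W); sL=200/9, sR=40/9; mL=-160/9, mR=-20/3; mL+mR=-220/9 → advance -1; mR−mL=100/9 → turn +1·90°

0 40 40/13 -480/13 -220/13 4 7 W
1 100/29 20 480/29 530/29 5 7 S
2 40/17 200/37 1920/629 2660/629 5 6 E
3 5 2 -3 -1/2 6 6 N
4 200/9 40/9 -160/9 -20/3 6 5 W
final 7 5 S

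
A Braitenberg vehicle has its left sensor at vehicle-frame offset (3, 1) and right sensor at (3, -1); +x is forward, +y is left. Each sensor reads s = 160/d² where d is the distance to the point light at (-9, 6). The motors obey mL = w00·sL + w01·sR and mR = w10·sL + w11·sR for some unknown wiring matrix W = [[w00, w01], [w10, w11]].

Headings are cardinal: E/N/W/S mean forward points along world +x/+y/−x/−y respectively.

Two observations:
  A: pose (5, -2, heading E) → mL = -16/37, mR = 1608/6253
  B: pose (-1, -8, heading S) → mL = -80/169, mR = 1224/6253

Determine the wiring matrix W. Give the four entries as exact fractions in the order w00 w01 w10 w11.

0 -1 1 -1/2

obs A: pose=(5,-2,E) → sL=80/169, sR=16/37, mL=-16/37, mR=1608/6253
obs B: pose=(-1,-8,S) → sL=16/37, sR=80/169, mL=-80/169, mR=1224/6253
sensor matrix S = [[80/169, 16/37], [16/37, 80/169]]; det S = 1449984/39100009
solve [mL_A; mL_B] = S·[w00; w01] and [mR_A; mR_B] = S·[w10; w11]:
  w00 = 0, w01 = -1, w10 = 1, w11 = -1/2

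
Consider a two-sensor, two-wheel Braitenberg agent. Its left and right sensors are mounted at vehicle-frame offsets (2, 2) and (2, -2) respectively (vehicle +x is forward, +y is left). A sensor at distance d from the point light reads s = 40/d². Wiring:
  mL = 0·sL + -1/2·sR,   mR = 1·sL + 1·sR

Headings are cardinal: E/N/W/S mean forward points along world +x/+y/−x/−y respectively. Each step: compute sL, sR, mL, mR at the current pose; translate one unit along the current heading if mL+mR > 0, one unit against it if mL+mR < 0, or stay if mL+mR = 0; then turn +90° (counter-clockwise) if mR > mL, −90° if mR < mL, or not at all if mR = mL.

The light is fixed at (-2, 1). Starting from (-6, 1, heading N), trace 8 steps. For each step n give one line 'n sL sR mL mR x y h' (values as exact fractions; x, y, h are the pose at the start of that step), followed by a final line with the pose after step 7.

n=0: pose=(-6,1,N); sL=1, sR=5; mL=-5/2, mR=6; mL+mR=7/2 → advance +1; mR−mL=17/2 → turn +1·90°
n=1: pose=(-6,2,W); sL=40/37, sR=8/9; mL=-4/9, mR=656/333; mL+mR=508/333 → advance +1; mR−mL=268/111 → turn +1·90°
n=2: pose=(-7,2,S); sL=4, sR=4/5; mL=-2/5, mR=24/5; mL+mR=22/5 → advance +1; mR−mL=26/5 → turn +1·90°
n=3: pose=(-7,1,E); sL=40/13, sR=40/13; mL=-20/13, mR=80/13; mL+mR=60/13 → advance +1; mR−mL=100/13 → turn +1·90°
n=4: pose=(-6,1,N); sL=1, sR=5; mL=-5/2, mR=6; mL+mR=7/2 → advance +1; mR−mL=17/2 → turn +1·90°
n=5: pose=(-6,2,W); sL=40/37, sR=8/9; mL=-4/9, mR=656/333; mL+mR=508/333 → advance +1; mR−mL=268/111 → turn +1·90°
n=6: pose=(-7,2,S); sL=4, sR=4/5; mL=-2/5, mR=24/5; mL+mR=22/5 → advance +1; mR−mL=26/5 → turn +1·90°
n=7: pose=(-7,1,E); sL=40/13, sR=40/13; mL=-20/13, mR=80/13; mL+mR=60/13 → advance +1; mR−mL=100/13 → turn +1·90°

0 1 5 -5/2 6 -6 1 N
1 40/37 8/9 -4/9 656/333 -6 2 W
2 4 4/5 -2/5 24/5 -7 2 S
3 40/13 40/13 -20/13 80/13 -7 1 E
4 1 5 -5/2 6 -6 1 N
5 40/37 8/9 -4/9 656/333 -6 2 W
6 4 4/5 -2/5 24/5 -7 2 S
7 40/13 40/13 -20/13 80/13 -7 1 E
final -6 1 N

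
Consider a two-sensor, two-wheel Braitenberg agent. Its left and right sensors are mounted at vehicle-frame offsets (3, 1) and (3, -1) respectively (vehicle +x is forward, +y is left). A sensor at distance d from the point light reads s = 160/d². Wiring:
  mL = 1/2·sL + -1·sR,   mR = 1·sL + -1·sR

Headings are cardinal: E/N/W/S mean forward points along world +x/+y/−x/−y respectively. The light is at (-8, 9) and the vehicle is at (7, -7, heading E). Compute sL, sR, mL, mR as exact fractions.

left sensor world pos  = (10, -6); dL² = 549
right sensor world pos = (10, -8); dR² = 613
sL = 160/549 = 160/549
sR = 160/613 = 160/613
mL = 1/2·sL + -1·sR = -38800/336537
mR = 1·sL + -1·sR = 10240/336537

160/549 160/613 -38800/336537 10240/336537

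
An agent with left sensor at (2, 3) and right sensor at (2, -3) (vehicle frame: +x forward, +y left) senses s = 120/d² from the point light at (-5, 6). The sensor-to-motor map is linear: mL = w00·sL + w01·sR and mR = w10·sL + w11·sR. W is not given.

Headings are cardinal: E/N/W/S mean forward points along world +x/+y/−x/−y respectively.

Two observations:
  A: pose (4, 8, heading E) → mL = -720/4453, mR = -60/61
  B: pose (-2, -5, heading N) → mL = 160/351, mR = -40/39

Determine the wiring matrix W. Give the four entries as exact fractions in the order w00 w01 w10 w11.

1 -1 0 -1

obs A: pose=(4,8,E) → sL=60/73, sR=60/61, mL=-720/4453, mR=-60/61
obs B: pose=(-2,-5,N) → sL=40/27, sR=40/39, mL=160/351, mR=-40/39
sensor matrix S = [[60/73, 60/61], [40/27, 40/39]]; det S = -320000/521001
solve [mL_A; mL_B] = S·[w00; w01] and [mR_A; mR_B] = S·[w10; w11]:
  w00 = 1, w01 = -1, w10 = 0, w11 = -1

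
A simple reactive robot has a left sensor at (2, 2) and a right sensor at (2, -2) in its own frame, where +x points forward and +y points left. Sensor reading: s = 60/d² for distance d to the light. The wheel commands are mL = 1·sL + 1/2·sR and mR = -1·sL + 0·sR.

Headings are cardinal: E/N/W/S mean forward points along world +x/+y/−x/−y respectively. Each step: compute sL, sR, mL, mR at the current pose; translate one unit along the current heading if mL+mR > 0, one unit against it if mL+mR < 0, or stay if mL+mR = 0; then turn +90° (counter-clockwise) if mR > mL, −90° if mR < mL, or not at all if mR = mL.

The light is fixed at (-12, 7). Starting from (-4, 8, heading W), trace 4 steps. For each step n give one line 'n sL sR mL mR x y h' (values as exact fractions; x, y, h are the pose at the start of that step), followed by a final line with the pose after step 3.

n=0: pose=(-4,8,W); sL=60/37, sR=4/3; mL=254/111, mR=-60/37; mL+mR=2/3 → advance +1; mR−mL=-434/111 → turn -1·90°
n=1: pose=(-5,8,N); sL=30/17, sR=2/3; mL=107/51, mR=-30/17; mL+mR=1/3 → advance +1; mR−mL=-197/51 → turn -1·90°
n=2: pose=(-5,9,E); sL=60/97, sR=20/27; mL=2590/2619, mR=-60/97; mL+mR=10/27 → advance +1; mR−mL=-4210/2619 → turn -1·90°
n=3: pose=(-4,9,S); sL=3/5, sR=5/3; mL=43/30, mR=-3/5; mL+mR=5/6 → advance +1; mR−mL=-61/30 → turn -1·90°

0 60/37 4/3 254/111 -60/37 -4 8 W
1 30/17 2/3 107/51 -30/17 -5 8 N
2 60/97 20/27 2590/2619 -60/97 -5 9 E
3 3/5 5/3 43/30 -3/5 -4 9 S
final -4 8 W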